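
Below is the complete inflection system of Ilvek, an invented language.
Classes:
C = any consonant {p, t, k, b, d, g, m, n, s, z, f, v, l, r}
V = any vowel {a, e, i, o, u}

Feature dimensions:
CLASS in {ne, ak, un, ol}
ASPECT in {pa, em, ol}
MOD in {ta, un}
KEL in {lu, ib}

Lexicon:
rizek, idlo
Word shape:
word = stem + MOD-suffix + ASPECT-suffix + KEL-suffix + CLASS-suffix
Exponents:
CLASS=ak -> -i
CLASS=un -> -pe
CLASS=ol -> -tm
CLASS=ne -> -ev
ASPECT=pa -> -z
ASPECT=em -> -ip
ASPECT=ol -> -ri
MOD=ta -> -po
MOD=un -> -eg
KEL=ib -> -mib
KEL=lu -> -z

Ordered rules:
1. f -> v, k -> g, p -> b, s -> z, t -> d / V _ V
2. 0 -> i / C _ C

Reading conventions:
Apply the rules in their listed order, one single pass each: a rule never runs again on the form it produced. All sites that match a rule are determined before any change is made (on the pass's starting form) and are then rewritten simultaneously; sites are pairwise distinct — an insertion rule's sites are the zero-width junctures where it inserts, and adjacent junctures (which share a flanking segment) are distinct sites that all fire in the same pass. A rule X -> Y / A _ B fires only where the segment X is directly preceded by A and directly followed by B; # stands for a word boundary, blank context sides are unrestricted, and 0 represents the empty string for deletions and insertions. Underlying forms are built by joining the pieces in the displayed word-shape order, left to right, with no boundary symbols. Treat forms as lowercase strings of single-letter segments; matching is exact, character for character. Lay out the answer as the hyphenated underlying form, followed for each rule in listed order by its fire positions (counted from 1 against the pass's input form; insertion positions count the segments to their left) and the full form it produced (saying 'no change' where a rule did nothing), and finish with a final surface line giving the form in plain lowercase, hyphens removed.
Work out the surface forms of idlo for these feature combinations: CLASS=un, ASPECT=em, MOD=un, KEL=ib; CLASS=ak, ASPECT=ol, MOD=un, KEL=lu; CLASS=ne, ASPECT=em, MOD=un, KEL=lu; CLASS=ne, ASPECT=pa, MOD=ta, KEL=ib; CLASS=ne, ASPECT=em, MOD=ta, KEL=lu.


cell CLASS=un, ASPECT=em, MOD=un, KEL=ib:
underlying: idlo-eg-ip-mib-pe
1. f -> v, k -> g, p -> b, s -> z, t -> d / V _ V: no change
2. 0 -> i / C _ C: inserts after position(s) 2, 8, 11: idiloegipimibipe
surface: idiloegipimibipe

cell CLASS=ak, ASPECT=ol, MOD=un, KEL=lu:
underlying: idlo-eg-ri-z-i
1. f -> v, k -> g, p -> b, s -> z, t -> d / V _ V: no change
2. 0 -> i / C _ C: inserts after position(s) 2, 6: idiloegirizi
surface: idiloegirizi

cell CLASS=ne, ASPECT=em, MOD=un, KEL=lu:
underlying: idlo-eg-ip-z-ev
1. f -> v, k -> g, p -> b, s -> z, t -> d / V _ V: no change
2. 0 -> i / C _ C: inserts after position(s) 2, 8: idiloegipizev
surface: idiloegipizev

cell CLASS=ne, ASPECT=pa, MOD=ta, KEL=ib:
underlying: idlo-po-z-mib-ev
1. f -> v, k -> g, p -> b, s -> z, t -> d / V _ V: fires at position(s) 5: idlobozmibev
2. 0 -> i / C _ C: inserts after position(s) 2, 7: idilobozimibev
surface: idilobozimibev

cell CLASS=ne, ASPECT=em, MOD=ta, KEL=lu:
underlying: idlo-po-ip-z-ev
1. f -> v, k -> g, p -> b, s -> z, t -> d / V _ V: fires at position(s) 5: idloboipzev
2. 0 -> i / C _ C: inserts after position(s) 2, 8: idiloboipizev
surface: idiloboipizev


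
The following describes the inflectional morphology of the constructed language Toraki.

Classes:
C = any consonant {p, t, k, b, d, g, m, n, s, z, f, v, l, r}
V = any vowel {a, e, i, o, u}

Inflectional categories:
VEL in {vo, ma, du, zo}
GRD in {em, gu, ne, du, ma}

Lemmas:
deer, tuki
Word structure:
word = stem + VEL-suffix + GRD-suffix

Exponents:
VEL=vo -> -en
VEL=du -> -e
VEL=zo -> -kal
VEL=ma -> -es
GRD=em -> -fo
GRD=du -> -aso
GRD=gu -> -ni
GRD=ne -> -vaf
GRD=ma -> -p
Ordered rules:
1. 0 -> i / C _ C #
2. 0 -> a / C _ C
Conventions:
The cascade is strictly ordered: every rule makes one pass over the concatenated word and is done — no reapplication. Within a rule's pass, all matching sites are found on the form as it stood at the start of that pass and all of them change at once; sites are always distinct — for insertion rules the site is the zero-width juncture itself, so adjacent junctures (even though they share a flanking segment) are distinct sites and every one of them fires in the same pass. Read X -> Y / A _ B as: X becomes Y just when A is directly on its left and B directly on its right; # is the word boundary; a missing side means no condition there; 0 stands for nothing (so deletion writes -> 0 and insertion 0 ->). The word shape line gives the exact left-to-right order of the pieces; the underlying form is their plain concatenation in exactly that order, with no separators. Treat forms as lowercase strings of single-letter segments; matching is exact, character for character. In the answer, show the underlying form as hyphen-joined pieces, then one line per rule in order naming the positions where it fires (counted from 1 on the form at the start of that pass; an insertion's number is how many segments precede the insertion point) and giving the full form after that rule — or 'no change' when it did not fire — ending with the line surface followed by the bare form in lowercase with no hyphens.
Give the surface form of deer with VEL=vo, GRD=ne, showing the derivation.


underlying: deer-en-vaf
1. 0 -> i / C _ C #: no change
2. 0 -> a / C _ C: inserts after position(s) 6: deerenavaf
surface: deerenavaf


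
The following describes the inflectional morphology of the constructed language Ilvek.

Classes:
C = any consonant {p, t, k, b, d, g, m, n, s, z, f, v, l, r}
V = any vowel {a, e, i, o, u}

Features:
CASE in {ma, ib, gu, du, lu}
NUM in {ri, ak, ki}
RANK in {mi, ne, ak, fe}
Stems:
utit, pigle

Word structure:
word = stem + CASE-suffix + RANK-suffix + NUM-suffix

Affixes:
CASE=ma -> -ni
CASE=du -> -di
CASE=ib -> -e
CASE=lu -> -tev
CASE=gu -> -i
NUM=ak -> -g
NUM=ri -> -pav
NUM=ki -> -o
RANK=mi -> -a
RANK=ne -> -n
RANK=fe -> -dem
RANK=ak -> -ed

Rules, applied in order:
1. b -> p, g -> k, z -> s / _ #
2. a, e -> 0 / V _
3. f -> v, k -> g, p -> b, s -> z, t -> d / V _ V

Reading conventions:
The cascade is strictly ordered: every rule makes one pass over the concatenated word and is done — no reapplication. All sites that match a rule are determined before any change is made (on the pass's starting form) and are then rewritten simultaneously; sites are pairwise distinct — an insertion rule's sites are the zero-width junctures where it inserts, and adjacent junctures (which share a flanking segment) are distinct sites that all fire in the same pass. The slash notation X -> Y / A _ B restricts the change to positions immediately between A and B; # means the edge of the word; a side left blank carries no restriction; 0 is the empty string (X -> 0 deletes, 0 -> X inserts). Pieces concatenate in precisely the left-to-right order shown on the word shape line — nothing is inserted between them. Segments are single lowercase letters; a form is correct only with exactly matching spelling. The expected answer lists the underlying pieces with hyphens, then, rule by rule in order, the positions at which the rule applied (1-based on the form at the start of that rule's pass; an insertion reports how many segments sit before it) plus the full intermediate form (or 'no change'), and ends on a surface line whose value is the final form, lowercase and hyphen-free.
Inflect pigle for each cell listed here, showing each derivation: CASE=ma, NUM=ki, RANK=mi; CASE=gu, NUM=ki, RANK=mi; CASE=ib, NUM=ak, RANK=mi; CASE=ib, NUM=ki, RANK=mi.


cell CASE=ma, NUM=ki, RANK=mi:
underlying: pigle-ni-a-o
1. b -> p, g -> k, z -> s / _ #: no change
2. a, e -> 0 / V _: fires at position(s) 8: piglenio
3. f -> v, k -> g, p -> b, s -> z, t -> d / V _ V: no change
surface: piglenio

cell CASE=gu, NUM=ki, RANK=mi:
underlying: pigle-i-a-o
1. b -> p, g -> k, z -> s / _ #: no change
2. a, e -> 0 / V _: fires at position(s) 7: pigleio
3. f -> v, k -> g, p -> b, s -> z, t -> d / V _ V: no change
surface: pigleio

cell CASE=ib, NUM=ak, RANK=mi:
underlying: pigle-e-a-g
1. b -> p, g -> k, z -> s / _ #: fires at position(s) 8: pigleeak
2. a, e -> 0 / V _: fires at position(s) 6, 7: piglek
3. f -> v, k -> g, p -> b, s -> z, t -> d / V _ V: no change
surface: piglek

cell CASE=ib, NUM=ki, RANK=mi:
underlying: pigle-e-a-o
1. b -> p, g -> k, z -> s / _ #: no change
2. a, e -> 0 / V _: fires at position(s) 6, 7: pigleo
3. f -> v, k -> g, p -> b, s -> z, t -> d / V _ V: no change
surface: pigleo


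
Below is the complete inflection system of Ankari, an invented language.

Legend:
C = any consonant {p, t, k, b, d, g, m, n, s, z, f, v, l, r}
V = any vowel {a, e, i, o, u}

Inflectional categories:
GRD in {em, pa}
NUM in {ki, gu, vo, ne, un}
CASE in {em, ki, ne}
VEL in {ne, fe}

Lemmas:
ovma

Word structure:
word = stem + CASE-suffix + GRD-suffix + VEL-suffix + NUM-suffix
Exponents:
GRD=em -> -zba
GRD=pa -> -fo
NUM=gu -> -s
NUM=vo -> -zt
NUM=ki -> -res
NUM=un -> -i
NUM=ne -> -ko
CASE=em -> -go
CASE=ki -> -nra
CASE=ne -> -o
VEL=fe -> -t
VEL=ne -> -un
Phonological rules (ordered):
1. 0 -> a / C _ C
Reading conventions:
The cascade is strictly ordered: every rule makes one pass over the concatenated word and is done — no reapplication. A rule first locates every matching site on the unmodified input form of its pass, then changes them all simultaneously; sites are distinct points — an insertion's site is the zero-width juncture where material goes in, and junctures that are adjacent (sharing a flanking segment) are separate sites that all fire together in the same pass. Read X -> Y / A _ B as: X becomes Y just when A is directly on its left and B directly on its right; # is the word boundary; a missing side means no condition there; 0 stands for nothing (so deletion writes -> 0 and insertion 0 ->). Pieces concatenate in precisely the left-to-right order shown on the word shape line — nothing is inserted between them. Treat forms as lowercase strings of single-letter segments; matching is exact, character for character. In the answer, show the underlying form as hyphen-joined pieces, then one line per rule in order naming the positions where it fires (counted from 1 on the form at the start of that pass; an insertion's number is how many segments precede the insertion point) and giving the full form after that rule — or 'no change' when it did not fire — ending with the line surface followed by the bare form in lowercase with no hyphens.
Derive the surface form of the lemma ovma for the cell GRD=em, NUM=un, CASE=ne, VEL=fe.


underlying: ovma-o-zba-t-i
1. 0 -> a / C _ C: inserts after position(s) 2, 6: ovamaozabati
surface: ovamaozabati


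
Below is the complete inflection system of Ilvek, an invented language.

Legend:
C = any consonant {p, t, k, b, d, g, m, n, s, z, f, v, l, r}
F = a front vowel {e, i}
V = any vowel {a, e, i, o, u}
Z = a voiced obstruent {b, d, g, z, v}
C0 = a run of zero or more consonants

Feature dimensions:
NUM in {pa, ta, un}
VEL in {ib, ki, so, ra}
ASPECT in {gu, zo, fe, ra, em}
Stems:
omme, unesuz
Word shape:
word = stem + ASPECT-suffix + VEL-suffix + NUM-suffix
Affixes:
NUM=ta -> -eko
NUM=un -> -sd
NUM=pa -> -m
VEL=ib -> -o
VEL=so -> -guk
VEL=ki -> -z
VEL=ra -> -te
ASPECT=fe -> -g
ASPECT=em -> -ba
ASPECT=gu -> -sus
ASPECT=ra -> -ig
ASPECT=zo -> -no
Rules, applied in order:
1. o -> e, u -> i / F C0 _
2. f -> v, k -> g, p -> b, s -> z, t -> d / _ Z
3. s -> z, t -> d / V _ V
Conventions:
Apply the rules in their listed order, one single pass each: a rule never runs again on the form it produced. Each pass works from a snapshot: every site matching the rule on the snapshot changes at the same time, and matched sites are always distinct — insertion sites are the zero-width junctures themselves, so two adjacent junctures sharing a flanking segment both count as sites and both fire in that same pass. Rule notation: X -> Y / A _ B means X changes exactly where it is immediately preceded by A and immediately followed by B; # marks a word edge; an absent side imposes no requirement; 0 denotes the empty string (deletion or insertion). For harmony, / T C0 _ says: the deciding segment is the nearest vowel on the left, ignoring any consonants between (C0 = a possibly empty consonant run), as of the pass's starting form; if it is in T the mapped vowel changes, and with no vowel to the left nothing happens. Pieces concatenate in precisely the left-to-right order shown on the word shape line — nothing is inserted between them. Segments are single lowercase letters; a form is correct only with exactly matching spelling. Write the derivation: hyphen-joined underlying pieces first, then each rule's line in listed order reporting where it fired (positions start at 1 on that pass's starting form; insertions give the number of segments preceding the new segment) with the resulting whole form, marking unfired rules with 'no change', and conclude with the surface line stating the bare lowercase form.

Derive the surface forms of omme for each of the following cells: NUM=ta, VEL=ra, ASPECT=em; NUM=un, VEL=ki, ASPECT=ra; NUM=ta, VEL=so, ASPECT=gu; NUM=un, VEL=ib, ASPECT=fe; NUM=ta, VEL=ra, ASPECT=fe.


cell NUM=ta, VEL=ra, ASPECT=em:
underlying: omme-ba-te-eko
1. o -> e, u -> i / F C0 _: fires at position(s) 11: ommebateeke
2. f -> v, k -> g, p -> b, s -> z, t -> d / _ Z: no change
3. s -> z, t -> d / V _ V: fires at position(s) 7: ommebadeeke
surface: ommebadeeke

cell NUM=un, VEL=ki, ASPECT=ra:
underlying: omme-ig-z-sd
1. o -> e, u -> i / F C0 _: no change
2. f -> v, k -> g, p -> b, s -> z, t -> d / _ Z: fires at position(s) 8: ommeigzzd
3. s -> z, t -> d / V _ V: no change
surface: ommeigzzd

cell NUM=ta, VEL=so, ASPECT=gu:
underlying: omme-sus-guk-eko
1. o -> e, u -> i / F C0 _: fires at position(s) 6, 13: ommesisgukeke
2. f -> v, k -> g, p -> b, s -> z, t -> d / _ Z: fires at position(s) 7: ommesizgukeke
3. s -> z, t -> d / V _ V: fires at position(s) 5: ommezizgukeke
surface: ommezizgukeke

cell NUM=un, VEL=ib, ASPECT=fe:
underlying: omme-g-o-sd
1. o -> e, u -> i / F C0 _: fires at position(s) 6: ommegesd
2. f -> v, k -> g, p -> b, s -> z, t -> d / _ Z: fires at position(s) 7: ommegezd
3. s -> z, t -> d / V _ V: no change
surface: ommegezd

cell NUM=ta, VEL=ra, ASPECT=fe:
underlying: omme-g-te-eko
1. o -> e, u -> i / F C0 _: fires at position(s) 10: ommegteeke
2. f -> v, k -> g, p -> b, s -> z, t -> d / _ Z: no change
3. s -> z, t -> d / V _ V: no change
surface: ommegteeke


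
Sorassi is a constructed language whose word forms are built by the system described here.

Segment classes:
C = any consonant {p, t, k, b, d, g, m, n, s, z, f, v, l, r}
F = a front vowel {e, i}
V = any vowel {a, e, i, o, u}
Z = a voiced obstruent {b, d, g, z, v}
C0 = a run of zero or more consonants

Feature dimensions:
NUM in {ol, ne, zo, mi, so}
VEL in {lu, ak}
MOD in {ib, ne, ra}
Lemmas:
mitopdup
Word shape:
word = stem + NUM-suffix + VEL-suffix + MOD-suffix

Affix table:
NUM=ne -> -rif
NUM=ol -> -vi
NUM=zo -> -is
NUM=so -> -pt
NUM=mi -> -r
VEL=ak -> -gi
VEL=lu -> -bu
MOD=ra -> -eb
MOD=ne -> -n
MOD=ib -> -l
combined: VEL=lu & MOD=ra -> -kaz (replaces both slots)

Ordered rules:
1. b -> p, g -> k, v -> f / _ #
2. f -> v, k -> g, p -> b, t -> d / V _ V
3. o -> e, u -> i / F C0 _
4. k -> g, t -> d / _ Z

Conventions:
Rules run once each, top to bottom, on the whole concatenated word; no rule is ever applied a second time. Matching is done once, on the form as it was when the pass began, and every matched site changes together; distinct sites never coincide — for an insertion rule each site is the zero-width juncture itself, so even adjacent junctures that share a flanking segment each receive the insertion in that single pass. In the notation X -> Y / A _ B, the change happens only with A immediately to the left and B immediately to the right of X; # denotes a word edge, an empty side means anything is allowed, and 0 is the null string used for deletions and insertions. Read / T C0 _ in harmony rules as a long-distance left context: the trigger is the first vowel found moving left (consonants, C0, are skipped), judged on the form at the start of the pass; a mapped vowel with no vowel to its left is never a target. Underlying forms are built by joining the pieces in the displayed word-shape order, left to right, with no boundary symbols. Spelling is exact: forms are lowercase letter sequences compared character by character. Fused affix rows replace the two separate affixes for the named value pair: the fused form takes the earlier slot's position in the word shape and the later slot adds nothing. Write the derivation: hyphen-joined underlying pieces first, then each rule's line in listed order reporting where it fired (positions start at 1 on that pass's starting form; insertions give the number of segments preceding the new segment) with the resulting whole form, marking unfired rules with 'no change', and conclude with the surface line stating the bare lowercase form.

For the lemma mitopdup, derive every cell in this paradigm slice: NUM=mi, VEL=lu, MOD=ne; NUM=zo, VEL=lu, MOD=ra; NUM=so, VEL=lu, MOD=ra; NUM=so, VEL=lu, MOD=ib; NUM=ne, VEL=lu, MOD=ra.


cell NUM=mi, VEL=lu, MOD=ne:
underlying: mitopdup-r-bu-n
1. b -> p, g -> k, v -> f / _ #: no change
2. f -> v, k -> g, p -> b, t -> d / V _ V: fires at position(s) 3: midopduprbun
3. o -> e, u -> i / F C0 _: fires at position(s) 4: midepduprbun
4. k -> g, t -> d / _ Z: no change
surface: midepduprbun

cell NUM=zo, VEL=lu, MOD=ra:
underlying: mitopdup-is-kaz
1. b -> p, g -> k, v -> f / _ #: no change
2. f -> v, k -> g, p -> b, t -> d / V _ V: fires at position(s) 3, 8: midopdubiskaz
3. o -> e, u -> i / F C0 _: fires at position(s) 4: midepdubiskaz
4. k -> g, t -> d / _ Z: no change
surface: midepdubiskaz

cell NUM=so, VEL=lu, MOD=ra:
underlying: mitopdup-pt-kaz
1. b -> p, g -> k, v -> f / _ #: no change
2. f -> v, k -> g, p -> b, t -> d / V _ V: fires at position(s) 3: midopdupptkaz
3. o -> e, u -> i / F C0 _: fires at position(s) 4: midepdupptkaz
4. k -> g, t -> d / _ Z: no change
surface: midepdupptkaz

cell NUM=so, VEL=lu, MOD=ib:
underlying: mitopdup-pt-bu-l
1. b -> p, g -> k, v -> f / _ #: no change
2. f -> v, k -> g, p -> b, t -> d / V _ V: fires at position(s) 3: midopdupptbul
3. o -> e, u -> i / F C0 _: fires at position(s) 4: midepdupptbul
4. k -> g, t -> d / _ Z: fires at position(s) 10: midepduppdbul
surface: midepduppdbul

cell NUM=ne, VEL=lu, MOD=ra:
underlying: mitopdup-rif-kaz
1. b -> p, g -> k, v -> f / _ #: no change
2. f -> v, k -> g, p -> b, t -> d / V _ V: fires at position(s) 3: midopduprifkaz
3. o -> e, u -> i / F C0 _: fires at position(s) 4: midepduprifkaz
4. k -> g, t -> d / _ Z: no change
surface: midepduprifkaz


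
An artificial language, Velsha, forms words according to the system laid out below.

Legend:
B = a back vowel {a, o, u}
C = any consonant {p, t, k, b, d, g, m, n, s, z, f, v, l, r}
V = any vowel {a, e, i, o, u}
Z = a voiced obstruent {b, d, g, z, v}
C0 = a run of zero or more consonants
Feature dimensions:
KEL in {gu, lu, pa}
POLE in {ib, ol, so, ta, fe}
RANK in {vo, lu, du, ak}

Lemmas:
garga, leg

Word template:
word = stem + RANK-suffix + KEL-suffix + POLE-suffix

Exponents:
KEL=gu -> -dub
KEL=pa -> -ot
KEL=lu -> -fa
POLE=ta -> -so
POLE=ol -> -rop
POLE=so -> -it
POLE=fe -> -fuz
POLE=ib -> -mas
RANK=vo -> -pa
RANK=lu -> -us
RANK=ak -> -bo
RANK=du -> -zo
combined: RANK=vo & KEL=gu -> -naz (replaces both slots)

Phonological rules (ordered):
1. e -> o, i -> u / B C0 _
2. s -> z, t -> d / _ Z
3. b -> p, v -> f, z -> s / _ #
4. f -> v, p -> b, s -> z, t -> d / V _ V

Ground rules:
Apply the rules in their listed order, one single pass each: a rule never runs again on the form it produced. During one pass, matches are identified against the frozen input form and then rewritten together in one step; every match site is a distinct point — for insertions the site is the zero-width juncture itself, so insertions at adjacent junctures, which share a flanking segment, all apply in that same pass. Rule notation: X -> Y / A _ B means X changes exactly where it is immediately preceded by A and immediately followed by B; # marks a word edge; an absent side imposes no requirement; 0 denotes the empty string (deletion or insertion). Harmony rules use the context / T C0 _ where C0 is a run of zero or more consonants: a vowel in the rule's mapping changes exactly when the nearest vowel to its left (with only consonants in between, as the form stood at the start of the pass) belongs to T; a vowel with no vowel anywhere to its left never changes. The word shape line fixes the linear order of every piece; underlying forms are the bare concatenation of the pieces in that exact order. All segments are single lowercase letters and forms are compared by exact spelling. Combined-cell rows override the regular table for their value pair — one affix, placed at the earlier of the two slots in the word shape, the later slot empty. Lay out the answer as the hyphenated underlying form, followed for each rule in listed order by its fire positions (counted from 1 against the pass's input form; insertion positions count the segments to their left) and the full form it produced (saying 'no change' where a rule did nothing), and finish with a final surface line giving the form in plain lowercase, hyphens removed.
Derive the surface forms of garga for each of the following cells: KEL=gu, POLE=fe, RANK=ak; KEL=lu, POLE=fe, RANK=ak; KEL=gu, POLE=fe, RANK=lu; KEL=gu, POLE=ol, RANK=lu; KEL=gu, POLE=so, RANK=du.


cell KEL=gu, POLE=fe, RANK=ak:
underlying: garga-bo-dub-fuz
1. e -> o, i -> u / B C0 _: no change
2. s -> z, t -> d / _ Z: no change
3. b -> p, v -> f, z -> s / _ #: fires at position(s) 13: gargabodubfus
4. f -> v, p -> b, s -> z, t -> d / V _ V: no change
surface: gargabodubfus

cell KEL=lu, POLE=fe, RANK=ak:
underlying: garga-bo-fa-fuz
1. e -> o, i -> u / B C0 _: no change
2. s -> z, t -> d / _ Z: no change
3. b -> p, v -> f, z -> s / _ #: fires at position(s) 12: gargabofafus
4. f -> v, p -> b, s -> z, t -> d / V _ V: fires at position(s) 8, 10: gargabovavus
surface: gargabovavus

cell KEL=gu, POLE=fe, RANK=lu:
underlying: garga-us-dub-fuz
1. e -> o, i -> u / B C0 _: no change
2. s -> z, t -> d / _ Z: fires at position(s) 7: gargauzdubfuz
3. b -> p, v -> f, z -> s / _ #: fires at position(s) 13: gargauzdubfus
4. f -> v, p -> b, s -> z, t -> d / V _ V: no change
surface: gargauzdubfus

cell KEL=gu, POLE=ol, RANK=lu:
underlying: garga-us-dub-rop
1. e -> o, i -> u / B C0 _: no change
2. s -> z, t -> d / _ Z: fires at position(s) 7: gargauzdubrop
3. b -> p, v -> f, z -> s / _ #: no change
4. f -> v, p -> b, s -> z, t -> d / V _ V: no change
surface: gargauzdubrop

cell KEL=gu, POLE=so, RANK=du:
underlying: garga-zo-dub-it
1. e -> o, i -> u / B C0 _: fires at position(s) 11: gargazodubut
2. s -> z, t -> d / _ Z: no change
3. b -> p, v -> f, z -> s / _ #: no change
4. f -> v, p -> b, s -> z, t -> d / V _ V: no change
surface: gargazodubut


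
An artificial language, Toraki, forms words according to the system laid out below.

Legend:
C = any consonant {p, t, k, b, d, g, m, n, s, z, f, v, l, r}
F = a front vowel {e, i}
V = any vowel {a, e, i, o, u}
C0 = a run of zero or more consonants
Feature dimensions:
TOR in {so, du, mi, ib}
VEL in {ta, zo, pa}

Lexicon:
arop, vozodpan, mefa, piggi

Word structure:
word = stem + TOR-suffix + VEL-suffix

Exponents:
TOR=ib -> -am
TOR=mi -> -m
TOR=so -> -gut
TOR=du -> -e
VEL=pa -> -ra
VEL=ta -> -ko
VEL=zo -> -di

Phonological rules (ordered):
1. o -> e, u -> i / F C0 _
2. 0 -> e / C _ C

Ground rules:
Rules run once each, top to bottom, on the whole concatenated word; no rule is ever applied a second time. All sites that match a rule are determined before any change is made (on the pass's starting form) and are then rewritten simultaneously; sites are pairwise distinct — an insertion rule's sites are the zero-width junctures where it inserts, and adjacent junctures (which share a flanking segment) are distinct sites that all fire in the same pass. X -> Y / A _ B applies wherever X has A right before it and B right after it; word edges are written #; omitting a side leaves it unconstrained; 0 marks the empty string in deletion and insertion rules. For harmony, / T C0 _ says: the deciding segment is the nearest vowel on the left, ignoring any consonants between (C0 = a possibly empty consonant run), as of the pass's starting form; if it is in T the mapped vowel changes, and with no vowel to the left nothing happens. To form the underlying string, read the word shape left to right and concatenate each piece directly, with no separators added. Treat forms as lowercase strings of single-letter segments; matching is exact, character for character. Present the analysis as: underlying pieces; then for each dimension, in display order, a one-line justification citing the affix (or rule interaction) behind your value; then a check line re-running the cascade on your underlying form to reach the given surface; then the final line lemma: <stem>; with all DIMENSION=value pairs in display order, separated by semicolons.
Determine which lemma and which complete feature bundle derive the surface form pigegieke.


underlying: piggi-e-ko
TOR=du - signalled by the affix -e
VEL=ta - signalled by the affix -ko
check: piggieko -> piggieke -> pigegieke
lemma: piggi; TOR=du; VEL=ta


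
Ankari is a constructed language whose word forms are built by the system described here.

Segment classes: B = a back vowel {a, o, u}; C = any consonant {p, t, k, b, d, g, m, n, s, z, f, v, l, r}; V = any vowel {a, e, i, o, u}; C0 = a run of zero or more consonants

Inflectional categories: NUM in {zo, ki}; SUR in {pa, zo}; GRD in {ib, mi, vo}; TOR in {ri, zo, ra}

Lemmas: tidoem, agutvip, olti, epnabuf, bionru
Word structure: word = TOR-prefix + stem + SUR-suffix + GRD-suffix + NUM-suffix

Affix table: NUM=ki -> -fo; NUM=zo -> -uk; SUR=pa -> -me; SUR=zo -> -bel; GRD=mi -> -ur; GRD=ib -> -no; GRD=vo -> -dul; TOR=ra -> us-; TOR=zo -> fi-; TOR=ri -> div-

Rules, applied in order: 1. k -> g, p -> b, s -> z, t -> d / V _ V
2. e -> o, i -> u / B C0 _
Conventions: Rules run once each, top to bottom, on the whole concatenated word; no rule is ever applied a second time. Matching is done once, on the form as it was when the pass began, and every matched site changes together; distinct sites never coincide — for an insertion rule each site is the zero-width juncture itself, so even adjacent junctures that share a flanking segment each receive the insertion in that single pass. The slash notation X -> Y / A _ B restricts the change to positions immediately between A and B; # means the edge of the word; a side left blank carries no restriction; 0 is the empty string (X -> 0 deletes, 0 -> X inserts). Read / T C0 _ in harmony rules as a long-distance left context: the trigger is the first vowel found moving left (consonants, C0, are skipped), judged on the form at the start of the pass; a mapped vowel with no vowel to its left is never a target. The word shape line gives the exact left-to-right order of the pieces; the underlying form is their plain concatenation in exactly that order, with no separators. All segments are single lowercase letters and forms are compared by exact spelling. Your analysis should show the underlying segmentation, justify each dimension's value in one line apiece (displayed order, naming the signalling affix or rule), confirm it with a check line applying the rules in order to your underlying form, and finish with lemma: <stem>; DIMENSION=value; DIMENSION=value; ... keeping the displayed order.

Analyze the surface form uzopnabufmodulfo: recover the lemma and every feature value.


underlying: us-epnabuf-me-dul-fo
NUM=ki - signalled by the affix -fo
SUR=pa - signalled by the affix -me
GRD=vo - signalled by the affix -dul
TOR=ra - signalled by the affix us-
check: usepnabufmedulfo -> uzepnabufmedulfo -> uzopnabufmodulfo
lemma: epnabuf; NUM=ki; SUR=pa; GRD=vo; TOR=ra


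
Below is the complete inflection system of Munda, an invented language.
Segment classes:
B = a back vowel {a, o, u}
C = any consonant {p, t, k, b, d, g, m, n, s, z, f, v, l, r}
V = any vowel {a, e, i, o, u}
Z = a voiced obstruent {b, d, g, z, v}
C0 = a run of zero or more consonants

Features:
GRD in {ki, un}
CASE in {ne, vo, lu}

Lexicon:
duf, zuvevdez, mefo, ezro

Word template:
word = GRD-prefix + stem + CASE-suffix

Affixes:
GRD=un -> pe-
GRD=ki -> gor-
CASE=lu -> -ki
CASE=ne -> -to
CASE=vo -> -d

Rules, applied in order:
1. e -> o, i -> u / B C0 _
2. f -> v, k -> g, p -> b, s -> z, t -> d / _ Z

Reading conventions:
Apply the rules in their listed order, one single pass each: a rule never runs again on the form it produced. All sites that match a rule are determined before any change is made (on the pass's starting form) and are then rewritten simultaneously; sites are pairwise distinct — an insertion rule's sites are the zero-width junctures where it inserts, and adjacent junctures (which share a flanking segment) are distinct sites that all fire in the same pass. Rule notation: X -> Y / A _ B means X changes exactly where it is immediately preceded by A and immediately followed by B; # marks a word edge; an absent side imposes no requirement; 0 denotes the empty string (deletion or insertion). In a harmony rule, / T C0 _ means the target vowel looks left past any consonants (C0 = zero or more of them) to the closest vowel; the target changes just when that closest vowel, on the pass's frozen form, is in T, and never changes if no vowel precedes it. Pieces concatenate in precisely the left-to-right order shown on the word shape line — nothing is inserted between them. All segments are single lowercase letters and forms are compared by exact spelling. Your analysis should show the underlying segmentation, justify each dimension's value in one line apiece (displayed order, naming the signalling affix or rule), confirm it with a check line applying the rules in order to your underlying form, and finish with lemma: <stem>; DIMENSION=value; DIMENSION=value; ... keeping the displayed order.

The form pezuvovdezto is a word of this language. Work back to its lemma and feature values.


underlying: pe-zuvevdez-to
GRD=un - signalled by the affix pe-
CASE=ne - signalled by the affix -to
check: pezuvevdezto -> pezuvovdezto -> pezuvovdezto
lemma: zuvevdez; GRD=un; CASE=ne


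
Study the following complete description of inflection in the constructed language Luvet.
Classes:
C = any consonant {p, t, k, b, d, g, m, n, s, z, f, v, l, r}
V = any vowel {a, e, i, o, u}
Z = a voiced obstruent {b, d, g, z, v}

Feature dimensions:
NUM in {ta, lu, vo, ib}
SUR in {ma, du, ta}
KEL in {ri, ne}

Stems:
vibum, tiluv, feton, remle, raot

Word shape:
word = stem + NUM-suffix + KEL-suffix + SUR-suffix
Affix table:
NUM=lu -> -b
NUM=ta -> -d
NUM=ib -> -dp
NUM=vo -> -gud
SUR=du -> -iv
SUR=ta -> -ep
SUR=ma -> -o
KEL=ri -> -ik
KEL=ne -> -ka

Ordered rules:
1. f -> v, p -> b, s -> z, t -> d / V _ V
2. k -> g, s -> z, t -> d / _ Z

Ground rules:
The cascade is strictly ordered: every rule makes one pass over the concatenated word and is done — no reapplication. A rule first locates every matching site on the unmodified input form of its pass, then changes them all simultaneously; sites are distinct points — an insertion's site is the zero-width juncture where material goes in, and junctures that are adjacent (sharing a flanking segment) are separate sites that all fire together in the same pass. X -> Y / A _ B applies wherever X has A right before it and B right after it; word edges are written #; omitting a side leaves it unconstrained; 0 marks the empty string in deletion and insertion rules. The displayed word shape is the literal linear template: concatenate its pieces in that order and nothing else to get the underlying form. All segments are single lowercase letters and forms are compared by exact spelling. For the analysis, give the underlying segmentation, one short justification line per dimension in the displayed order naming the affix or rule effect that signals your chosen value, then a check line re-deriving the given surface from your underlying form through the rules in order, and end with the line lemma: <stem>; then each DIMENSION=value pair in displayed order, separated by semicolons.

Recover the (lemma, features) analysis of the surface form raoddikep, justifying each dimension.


underlying: raot-d-ik-ep
NUM=ta - signalled by the affix -d
SUR=ta - signalled by the affix -ep
KEL=ri - signalled by the affix -ik
check: raotdikep -> raotdikep -> raoddikep
lemma: raot; NUM=ta; SUR=ta; KEL=ri


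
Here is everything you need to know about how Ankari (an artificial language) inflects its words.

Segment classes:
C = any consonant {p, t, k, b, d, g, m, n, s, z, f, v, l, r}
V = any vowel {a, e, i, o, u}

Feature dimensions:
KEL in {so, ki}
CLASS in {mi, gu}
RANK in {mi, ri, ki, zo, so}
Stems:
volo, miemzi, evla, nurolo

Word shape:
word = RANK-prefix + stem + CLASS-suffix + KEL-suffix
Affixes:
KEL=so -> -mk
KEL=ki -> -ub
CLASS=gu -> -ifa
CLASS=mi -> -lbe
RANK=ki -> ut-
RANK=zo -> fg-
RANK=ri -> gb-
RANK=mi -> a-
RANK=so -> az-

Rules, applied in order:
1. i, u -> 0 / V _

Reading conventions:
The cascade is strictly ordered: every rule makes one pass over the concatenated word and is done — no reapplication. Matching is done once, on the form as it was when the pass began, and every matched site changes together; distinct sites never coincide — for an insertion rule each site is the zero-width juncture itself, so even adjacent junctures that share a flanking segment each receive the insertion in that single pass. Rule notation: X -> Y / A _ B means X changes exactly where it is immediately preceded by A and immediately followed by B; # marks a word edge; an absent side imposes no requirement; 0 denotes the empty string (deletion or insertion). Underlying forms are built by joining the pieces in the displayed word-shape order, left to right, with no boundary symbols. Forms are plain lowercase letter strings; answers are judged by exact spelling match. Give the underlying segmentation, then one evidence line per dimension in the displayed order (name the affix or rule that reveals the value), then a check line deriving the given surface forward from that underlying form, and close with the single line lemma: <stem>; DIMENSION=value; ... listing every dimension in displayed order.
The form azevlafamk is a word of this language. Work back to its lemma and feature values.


underlying: az-evla-ifa-mk
KEL=so - signalled by the affix -mk
CLASS=gu - signalled by the affix -ifa
RANK=so - signalled by the affix az-
check: azevlaifamk -> azevlafamk
lemma: evla; KEL=so; CLASS=gu; RANK=so


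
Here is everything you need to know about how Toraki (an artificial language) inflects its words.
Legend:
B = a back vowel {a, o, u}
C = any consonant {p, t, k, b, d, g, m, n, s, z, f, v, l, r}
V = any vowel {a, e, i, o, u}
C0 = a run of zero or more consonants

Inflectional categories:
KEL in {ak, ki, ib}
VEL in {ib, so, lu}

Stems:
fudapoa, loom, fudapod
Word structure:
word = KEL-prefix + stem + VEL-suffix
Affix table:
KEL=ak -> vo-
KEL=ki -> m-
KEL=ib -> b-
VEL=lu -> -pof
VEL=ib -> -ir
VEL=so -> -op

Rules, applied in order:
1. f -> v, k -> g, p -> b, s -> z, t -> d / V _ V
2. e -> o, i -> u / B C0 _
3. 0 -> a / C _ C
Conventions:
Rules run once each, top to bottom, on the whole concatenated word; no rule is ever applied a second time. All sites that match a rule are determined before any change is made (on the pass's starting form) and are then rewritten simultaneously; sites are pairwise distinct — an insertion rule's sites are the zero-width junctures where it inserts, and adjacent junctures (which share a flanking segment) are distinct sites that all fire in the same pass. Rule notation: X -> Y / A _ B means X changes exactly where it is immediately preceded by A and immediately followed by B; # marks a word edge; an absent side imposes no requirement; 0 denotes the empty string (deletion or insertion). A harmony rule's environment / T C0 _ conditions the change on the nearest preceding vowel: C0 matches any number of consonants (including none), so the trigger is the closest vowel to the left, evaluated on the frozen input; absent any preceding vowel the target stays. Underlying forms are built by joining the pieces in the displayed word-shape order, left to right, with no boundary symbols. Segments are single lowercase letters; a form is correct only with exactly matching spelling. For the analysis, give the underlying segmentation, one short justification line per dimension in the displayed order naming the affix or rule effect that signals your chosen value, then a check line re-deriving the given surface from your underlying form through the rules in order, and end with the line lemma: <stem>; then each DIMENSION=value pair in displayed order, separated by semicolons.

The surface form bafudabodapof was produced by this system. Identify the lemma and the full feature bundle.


underlying: b-fudapod-pof
KEL=ib - signalled by the affix b-
VEL=lu - signalled by the affix -pof
check: bfudapodpof -> bfudabodpof -> bfudabodpof -> bafudabodapof
lemma: fudapod; KEL=ib; VEL=lu


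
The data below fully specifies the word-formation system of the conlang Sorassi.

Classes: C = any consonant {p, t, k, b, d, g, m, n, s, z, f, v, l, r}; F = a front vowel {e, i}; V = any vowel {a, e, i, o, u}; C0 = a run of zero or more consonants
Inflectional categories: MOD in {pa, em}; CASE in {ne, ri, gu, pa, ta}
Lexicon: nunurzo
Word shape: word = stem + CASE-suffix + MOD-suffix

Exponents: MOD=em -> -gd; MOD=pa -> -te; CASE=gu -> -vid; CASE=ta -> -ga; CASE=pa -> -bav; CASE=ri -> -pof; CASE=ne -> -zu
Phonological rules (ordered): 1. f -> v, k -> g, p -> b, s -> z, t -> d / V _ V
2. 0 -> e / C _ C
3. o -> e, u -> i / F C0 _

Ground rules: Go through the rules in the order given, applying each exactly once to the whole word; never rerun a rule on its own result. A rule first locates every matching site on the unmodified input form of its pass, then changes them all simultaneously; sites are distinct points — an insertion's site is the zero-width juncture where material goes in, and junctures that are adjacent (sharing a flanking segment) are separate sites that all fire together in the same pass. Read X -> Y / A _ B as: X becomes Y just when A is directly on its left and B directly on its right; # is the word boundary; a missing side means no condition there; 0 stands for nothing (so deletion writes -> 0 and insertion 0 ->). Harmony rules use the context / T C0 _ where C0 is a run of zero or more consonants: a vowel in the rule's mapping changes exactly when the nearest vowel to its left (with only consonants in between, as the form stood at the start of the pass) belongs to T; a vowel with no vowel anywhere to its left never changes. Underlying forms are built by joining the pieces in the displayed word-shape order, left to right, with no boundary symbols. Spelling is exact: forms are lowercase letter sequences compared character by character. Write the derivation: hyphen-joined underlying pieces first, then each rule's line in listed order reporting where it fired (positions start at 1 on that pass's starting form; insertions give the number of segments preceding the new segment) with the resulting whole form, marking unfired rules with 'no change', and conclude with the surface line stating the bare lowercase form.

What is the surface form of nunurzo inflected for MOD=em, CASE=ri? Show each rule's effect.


underlying: nunurzo-pof-gd
1. f -> v, k -> g, p -> b, s -> z, t -> d / V _ V: fires at position(s) 8: nunurzobofgd
2. 0 -> e / C _ C: inserts after position(s) 5, 10, 11: nunurezobofeged
3. o -> e, u -> i / F C0 _: fires at position(s) 8: nunurezebofeged
surface: nunurezebofeged


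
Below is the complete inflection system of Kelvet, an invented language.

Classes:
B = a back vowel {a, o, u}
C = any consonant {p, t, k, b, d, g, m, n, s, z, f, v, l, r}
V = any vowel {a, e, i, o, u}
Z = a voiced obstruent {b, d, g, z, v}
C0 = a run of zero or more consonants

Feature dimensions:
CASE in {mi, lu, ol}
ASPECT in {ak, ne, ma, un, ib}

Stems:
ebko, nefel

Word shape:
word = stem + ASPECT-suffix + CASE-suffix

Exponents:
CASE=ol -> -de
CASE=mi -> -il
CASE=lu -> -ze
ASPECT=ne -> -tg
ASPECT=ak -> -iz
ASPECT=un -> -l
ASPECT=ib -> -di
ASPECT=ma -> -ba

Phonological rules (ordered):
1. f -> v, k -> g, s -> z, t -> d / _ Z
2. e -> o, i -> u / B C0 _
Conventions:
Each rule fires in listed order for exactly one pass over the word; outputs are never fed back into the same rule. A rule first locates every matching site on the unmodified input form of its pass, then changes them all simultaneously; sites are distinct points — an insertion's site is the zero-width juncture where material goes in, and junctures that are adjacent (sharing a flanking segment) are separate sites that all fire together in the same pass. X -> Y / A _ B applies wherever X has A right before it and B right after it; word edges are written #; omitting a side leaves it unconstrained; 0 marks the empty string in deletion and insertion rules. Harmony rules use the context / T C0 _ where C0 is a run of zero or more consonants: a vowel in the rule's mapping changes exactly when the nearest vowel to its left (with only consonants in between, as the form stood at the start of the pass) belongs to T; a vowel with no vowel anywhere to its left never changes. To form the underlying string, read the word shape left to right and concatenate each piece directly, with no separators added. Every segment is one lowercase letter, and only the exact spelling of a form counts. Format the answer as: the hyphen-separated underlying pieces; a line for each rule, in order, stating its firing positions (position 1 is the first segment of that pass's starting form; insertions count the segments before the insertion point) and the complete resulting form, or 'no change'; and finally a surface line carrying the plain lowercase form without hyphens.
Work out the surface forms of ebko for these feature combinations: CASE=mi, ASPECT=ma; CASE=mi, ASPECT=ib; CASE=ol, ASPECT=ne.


cell CASE=mi, ASPECT=ma:
underlying: ebko-ba-il
1. f -> v, k -> g, s -> z, t -> d / _ Z: no change
2. e -> o, i -> u / B C0 _: fires at position(s) 7: ebkobaul
surface: ebkobaul

cell CASE=mi, ASPECT=ib:
underlying: ebko-di-il
1. f -> v, k -> g, s -> z, t -> d / _ Z: no change
2. e -> o, i -> u / B C0 _: fires at position(s) 6: ebkoduil
surface: ebkoduil

cell CASE=ol, ASPECT=ne:
underlying: ebko-tg-de
1. f -> v, k -> g, s -> z, t -> d / _ Z: fires at position(s) 5: ebkodgde
2. e -> o, i -> u / B C0 _: fires at position(s) 8: ebkodgdo
surface: ebkodgdo
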